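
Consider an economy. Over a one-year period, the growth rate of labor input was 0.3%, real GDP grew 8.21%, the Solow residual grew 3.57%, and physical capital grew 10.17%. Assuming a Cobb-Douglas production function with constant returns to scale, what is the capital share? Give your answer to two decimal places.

α = 0.44

gY = gA + α·gK + (1−α)·gL, so gY − gA − gL = α(gK − gL).
8.21 − 3.57 − 0.3 = α × (10.17 − 0.3).
4.34 = 9.87 α, so α = 0.4397.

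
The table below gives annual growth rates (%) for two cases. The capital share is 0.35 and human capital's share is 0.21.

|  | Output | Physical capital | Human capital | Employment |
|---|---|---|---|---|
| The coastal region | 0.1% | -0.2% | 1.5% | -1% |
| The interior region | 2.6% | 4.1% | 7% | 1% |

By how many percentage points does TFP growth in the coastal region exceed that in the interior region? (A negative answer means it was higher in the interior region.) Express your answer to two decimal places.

Labor's share = 1 − 0.35 − 0.21 = 0.44.
The coastal region: TFP = 0.1 + 0.07 − 0.315 + 0.44 = 0.295%.
The interior region: TFP = 2.6 − 1.435 − 1.47 − 0.44 = -0.745%.
Difference = 0.295 − (-0.745) = 1.04 pp.

1.04 percentage points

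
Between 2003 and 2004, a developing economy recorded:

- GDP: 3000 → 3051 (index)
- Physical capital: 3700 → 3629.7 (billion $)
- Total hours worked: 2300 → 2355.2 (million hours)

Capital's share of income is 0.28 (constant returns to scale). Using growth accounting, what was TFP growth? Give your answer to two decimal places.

GDP growth = (3051 − 3000) / 3000 = 1.7%.
Physical capital growth = (3629.7 − 3700) / 3700 = -1.9%.
Total hours worked growth = (2355.2 − 2300) / 2300 = 2.4%.
Labor's share = 1 − 0.28 = 0.72.
Physical capital: 0.28 × (-1.9) = -0.532 pp.
Total hours worked: 0.72 × 2.4 = 1.728 pp.
TFP growth = 1.7 − 1.196 = 0.504%.

0.50%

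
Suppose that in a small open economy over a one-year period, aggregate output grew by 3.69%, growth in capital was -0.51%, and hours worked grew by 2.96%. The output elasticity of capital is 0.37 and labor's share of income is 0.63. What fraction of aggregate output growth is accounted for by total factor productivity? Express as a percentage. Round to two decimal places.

Total factor productivity accounted for 54.58% of growth.

Labor's share = 1 − 0.37 = 0.63.
Capital: 0.37 × (-0.51) = -0.1887 pp.
Hours worked: 0.63 × 2.96 = 1.8648 pp.
TFP growth = 3.69 − 1.6761 = 2.0139%.
TFP share of growth = 2.0139 / 3.69 × 100 = 54.5772%.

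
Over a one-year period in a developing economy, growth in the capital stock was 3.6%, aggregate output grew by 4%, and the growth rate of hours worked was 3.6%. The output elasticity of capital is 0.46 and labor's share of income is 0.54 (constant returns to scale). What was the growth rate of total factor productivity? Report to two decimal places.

0.40%

Labor's share = 1 − 0.46 = 0.54.
The capital stock: 0.46 × 3.6 = 1.656 pp.
Hours worked: 0.54 × 3.6 = 1.944 pp.
TFP growth = 4 − 3.6 = 0.4%.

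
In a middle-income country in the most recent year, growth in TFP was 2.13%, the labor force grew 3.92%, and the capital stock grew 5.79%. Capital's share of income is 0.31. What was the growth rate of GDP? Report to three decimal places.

6.630%

Labor's share = 1 − 0.31 = 0.69.
The capital stock: 0.31 × 5.79 = 1.7949 pp.
The labor force: 0.69 × 3.92 = 2.7048 pp.
Output growth = 2.13 + 4.4997 = 6.6297%.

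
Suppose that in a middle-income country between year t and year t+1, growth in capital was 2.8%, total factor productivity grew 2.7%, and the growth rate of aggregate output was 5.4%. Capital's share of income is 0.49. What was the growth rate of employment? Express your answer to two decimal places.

Labor's share = 1 − 0.49 = 0.51.
gY = gA + 0.49×2.8 + 0.51×g.
0.51×g = 5.4 − 2.7 − 1.372 = 1.328.
g = 1.328 / 0.51 = 2.6039%.

Employment grew 2.60%.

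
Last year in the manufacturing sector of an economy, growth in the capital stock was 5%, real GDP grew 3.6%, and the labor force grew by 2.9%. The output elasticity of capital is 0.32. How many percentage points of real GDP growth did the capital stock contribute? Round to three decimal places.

Contribution = share × growth = 0.32 × 5 = 1.6 pp.

1.600 percentage points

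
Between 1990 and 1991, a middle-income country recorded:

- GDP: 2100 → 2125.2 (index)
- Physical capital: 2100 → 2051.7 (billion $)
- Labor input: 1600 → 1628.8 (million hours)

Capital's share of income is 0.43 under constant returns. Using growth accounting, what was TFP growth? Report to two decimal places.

GDP growth = (2125.2 − 2100) / 2100 = 1.2%.
Physical capital growth = (2051.7 − 2100) / 2100 = -2.3%.
Labor input growth = (1628.8 − 1600) / 1600 = 1.8%.
Labor's share = 1 − 0.43 = 0.57.
Physical capital: 0.43 × (-2.3) = -0.989 pp.
Labor input: 0.57 × 1.8 = 1.026 pp.
TFP growth = 1.2 − 0.037 = 1.163%.

1.16%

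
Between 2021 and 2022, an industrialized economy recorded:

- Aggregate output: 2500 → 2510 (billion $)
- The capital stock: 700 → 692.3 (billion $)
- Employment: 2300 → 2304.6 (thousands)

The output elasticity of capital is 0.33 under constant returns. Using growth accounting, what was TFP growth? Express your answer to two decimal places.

0.63%

Aggregate output growth = (2510 − 2500) / 2500 = 0.4%.
The capital stock growth = (692.3 − 700) / 700 = -1.1%.
Employment growth = (2304.6 − 2300) / 2300 = 0.2%.
Labor's share = 1 − 0.33 = 0.67.
The capital stock: 0.33 × (-1.1) = -0.363 pp.
Employment: 0.67 × 0.2 = 0.134 pp.
TFP growth = 0.4 + 0.229 = 0.629%.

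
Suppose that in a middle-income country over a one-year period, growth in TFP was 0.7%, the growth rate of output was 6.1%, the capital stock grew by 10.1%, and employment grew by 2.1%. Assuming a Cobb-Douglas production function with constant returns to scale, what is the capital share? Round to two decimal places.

gY = gA + α·gK + (1−α)·gL, so gY − gA − gL = α(gK − gL).
6.1 − 0.7 − 2.1 = α × (10.1 − 2.1).
3.3 = 8 α, so α = 0.4125.

α = 0.41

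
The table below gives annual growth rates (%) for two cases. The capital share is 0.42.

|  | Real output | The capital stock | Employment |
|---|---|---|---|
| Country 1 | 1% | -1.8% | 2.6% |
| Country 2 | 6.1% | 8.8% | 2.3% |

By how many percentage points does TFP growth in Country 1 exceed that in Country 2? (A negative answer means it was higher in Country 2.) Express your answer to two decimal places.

-0.82 percentage points

Labor's share = 1 − 0.42 = 0.58.
Country 1: TFP = 1 + 0.756 − 1.508 = 0.248%.
Country 2: TFP = 6.1 − 3.696 − 1.334 = 1.07%.
Difference = 0.248 − (1.07) = -0.822 pp.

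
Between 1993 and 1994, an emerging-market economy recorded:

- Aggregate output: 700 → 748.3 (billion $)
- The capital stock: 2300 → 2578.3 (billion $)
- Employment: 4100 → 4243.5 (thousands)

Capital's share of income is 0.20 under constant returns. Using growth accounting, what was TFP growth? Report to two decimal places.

Aggregate output growth = (748.3 − 700) / 700 = 6.9%.
The capital stock growth = (2578.3 − 2300) / 2300 = 12.1%.
Employment growth = (4243.5 − 4100) / 4100 = 3.5%.
Labor's share = 1 − 0.2 = 0.8.
The capital stock: 0.2 × 12.1 = 2.42 pp.
Employment: 0.8 × 3.5 = 2.8 pp.
TFP growth = 6.9 − 5.22 = 1.68%.

1.68%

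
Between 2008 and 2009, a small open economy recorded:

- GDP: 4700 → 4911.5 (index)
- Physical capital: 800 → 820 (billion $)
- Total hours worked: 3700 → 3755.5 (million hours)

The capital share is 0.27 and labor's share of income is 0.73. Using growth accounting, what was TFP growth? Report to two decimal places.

2.73%

GDP growth = (4911.5 − 4700) / 4700 = 4.5%.
Physical capital growth = (820 − 800) / 800 = 2.5%.
Total hours worked growth = (3755.5 − 3700) / 3700 = 1.5%.
Labor's share = 1 − 0.27 = 0.73.
Physical capital: 0.27 × 2.5 = 0.675 pp.
Total hours worked: 0.73 × 1.5 = 1.095 pp.
TFP growth = 4.5 − 1.77 = 2.73%.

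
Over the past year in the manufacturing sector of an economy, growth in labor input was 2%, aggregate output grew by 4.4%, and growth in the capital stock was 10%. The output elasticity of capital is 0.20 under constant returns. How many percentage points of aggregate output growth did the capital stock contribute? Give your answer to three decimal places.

2.000

Contribution = share × growth = 0.2 × 10 = 2 pp.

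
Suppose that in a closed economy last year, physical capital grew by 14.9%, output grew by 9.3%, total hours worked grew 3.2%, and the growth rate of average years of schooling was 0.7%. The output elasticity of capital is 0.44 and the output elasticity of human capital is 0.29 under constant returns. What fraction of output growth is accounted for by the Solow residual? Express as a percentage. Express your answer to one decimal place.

Labor's share = 1 − 0.44 − 0.29 = 0.27.
Physical capital: 0.44 × 14.9 = 6.556 pp.
Average years of schooling: 0.29 × 0.7 = 0.203 pp.
Total hours worked: 0.27 × 3.2 = 0.864 pp.
TFP growth = 9.3 − 7.623 = 1.677%.
TFP share of growth = 1.677 / 9.3 × 100 = 18.032%.

The Solow residual accounted for 18.0% of growth.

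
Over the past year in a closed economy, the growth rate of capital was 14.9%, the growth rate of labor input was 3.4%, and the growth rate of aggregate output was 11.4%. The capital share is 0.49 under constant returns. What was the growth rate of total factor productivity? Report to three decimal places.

2.365%

Labor's share = 1 − 0.49 = 0.51.
Capital: 0.49 × 14.9 = 7.301 pp.
Labor input: 0.51 × 3.4 = 1.734 pp.
TFP growth = 11.4 − 9.035 = 2.365%.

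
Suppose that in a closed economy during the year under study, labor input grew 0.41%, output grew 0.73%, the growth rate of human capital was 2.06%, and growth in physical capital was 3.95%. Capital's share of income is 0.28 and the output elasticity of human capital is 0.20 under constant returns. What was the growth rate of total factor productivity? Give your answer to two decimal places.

-1.00%

Labor's share = 1 − 0.28 − 0.2 = 0.52.
Physical capital: 0.28 × 3.95 = 1.106 pp.
Human capital: 0.2 × 2.06 = 0.412 pp.
Labor input: 0.52 × 0.41 = 0.2132 pp.
TFP growth = 0.73 − 1.7312 = -1.0012%.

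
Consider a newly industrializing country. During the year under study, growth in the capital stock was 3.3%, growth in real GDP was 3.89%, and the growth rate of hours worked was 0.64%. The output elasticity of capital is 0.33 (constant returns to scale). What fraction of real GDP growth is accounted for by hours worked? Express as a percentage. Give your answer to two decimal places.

Labor's share = 1 − 0.33 = 0.67.
Hours worked contributed 0.67 × 0.64 = 0.4288 pp.
Share of growth = 0.4288 / 3.89 × 100 = 11.0231%.

Hours worked accounted for 11.02% of growth.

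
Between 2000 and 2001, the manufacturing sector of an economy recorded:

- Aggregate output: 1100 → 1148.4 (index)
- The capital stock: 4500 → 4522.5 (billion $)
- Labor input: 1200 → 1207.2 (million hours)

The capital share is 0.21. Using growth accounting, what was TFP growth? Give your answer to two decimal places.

Aggregate output growth = (1148.4 − 1100) / 1100 = 4.4%.
The capital stock growth = (4522.5 − 4500) / 4500 = 0.5%.
Labor input growth = (1207.2 − 1200) / 1200 = 0.6%.
Labor's share = 1 − 0.21 = 0.79.
The capital stock: 0.21 × 0.5 = 0.105 pp.
Labor input: 0.79 × 0.6 = 0.474 pp.
TFP growth = 4.4 − 0.579 = 3.821%.

3.82%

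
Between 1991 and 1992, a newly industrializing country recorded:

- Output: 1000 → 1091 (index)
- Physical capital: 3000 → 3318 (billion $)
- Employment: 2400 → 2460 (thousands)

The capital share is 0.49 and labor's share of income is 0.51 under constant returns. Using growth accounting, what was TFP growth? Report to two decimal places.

2.63%

Output growth = (1091 − 1000) / 1000 = 9.1%.
Physical capital growth = (3318 − 3000) / 3000 = 10.6%.
Employment growth = (2460 − 2400) / 2400 = 2.5%.
Labor's share = 1 − 0.49 = 0.51.
Physical capital: 0.49 × 10.6 = 5.194 pp.
Employment: 0.51 × 2.5 = 1.275 pp.
TFP growth = 9.1 − 6.469 = 2.631%.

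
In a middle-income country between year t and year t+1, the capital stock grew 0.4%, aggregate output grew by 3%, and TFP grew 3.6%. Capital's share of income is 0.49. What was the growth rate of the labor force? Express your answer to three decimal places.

Labor's share = 1 − 0.49 = 0.51.
gY = gA + 0.49×0.4 + 0.51×g.
0.51×g = 3 − 3.6 − 0.196 = -0.796.
g = -0.796 / 0.51 = -1.56078%.

-1.561%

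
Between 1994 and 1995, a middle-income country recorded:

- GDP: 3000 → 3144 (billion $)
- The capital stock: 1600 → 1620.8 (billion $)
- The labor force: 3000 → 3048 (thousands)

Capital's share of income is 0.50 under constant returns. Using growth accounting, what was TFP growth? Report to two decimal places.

3.35%

GDP growth = (3144 − 3000) / 3000 = 4.8%.
The capital stock growth = (1620.8 − 1600) / 1600 = 1.3%.
The labor force growth = (3048 − 3000) / 3000 = 1.6%.
Labor's share = 1 − 0.5 = 0.5.
The capital stock: 0.5 × 1.3 = 0.65 pp.
The labor force: 0.5 × 1.6 = 0.8 pp.
TFP growth = 4.8 − 1.45 = 3.35%.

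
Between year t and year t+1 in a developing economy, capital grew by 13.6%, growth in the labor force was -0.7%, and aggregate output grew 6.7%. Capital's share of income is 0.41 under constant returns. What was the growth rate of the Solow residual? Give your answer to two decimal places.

Labor's share = 1 − 0.41 = 0.59.
Capital: 0.41 × 13.6 = 5.576 pp.
The labor force: 0.59 × (-0.7) = -0.413 pp.
TFP growth = 6.7 − 5.163 = 1.537%.

1.54%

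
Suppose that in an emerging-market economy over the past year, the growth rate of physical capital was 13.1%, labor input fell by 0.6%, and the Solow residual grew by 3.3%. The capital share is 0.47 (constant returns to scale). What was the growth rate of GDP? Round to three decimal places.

Labor's share = 1 − 0.47 = 0.53.
Physical capital: 0.47 × 13.1 = 6.157 pp.
Labor input: 0.53 × (-0.6) = -0.318 pp.
Output growth = 3.3 + 5.839 = 9.139%.

GDP grew 9.139%.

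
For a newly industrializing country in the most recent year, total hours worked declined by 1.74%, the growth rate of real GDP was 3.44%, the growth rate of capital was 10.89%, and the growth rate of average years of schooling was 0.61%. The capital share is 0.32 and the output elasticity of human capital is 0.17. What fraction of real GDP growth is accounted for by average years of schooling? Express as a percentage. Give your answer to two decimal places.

Average years of schooling accounted for 3.01% of growth.

Average years of schooling contributed 0.17 × 0.61 = 0.1037 pp.
Share of growth = 0.1037 / 3.44 × 100 = 3.0145%.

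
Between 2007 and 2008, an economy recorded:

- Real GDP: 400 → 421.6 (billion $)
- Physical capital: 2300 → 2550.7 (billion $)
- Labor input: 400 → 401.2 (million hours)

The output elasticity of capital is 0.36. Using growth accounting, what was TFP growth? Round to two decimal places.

Real GDP growth = (421.6 − 400) / 400 = 5.4%.
Physical capital growth = (2550.7 − 2300) / 2300 = 10.9%.
Labor input growth = (401.2 − 400) / 400 = 0.3%.
Labor's share = 1 − 0.36 = 0.64.
Physical capital: 0.36 × 10.9 = 3.924 pp.
Labor input: 0.64 × 0.3 = 0.192 pp.
TFP growth = 5.4 − 4.116 = 1.284%.

1.28%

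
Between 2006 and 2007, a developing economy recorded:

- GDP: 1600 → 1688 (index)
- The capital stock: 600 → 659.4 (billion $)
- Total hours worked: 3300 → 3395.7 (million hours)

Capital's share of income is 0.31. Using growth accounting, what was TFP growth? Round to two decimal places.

0.43%

GDP growth = (1688 − 1600) / 1600 = 5.5%.
The capital stock growth = (659.4 − 600) / 600 = 9.9%.
Total hours worked growth = (3395.7 − 3300) / 3300 = 2.9%.
Labor's share = 1 − 0.31 = 0.69.
The capital stock: 0.31 × 9.9 = 3.069 pp.
Total hours worked: 0.69 × 2.9 = 2.001 pp.
TFP growth = 5.5 − 5.07 = 0.43%.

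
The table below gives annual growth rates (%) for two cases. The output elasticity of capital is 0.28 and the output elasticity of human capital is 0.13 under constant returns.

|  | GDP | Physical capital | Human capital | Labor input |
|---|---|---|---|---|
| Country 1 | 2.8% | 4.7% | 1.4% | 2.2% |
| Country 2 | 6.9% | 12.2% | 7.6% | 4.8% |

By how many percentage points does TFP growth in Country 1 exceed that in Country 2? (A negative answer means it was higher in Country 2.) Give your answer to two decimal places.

Labor's share = 1 − 0.28 − 0.13 = 0.59.
Country 1: TFP = 2.8 − 1.316 − 0.182 − 1.298 = 0.004%.
Country 2: TFP = 6.9 − 3.416 − 0.988 − 2.832 = -0.336%.
Difference = 0.004 − (-0.336) = 0.34 pp.

0.34 percentage points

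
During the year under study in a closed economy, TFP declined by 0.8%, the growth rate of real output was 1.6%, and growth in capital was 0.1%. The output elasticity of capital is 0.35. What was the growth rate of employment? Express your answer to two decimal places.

Employment growth was 3.64%.

Labor's share = 1 − 0.35 = 0.65.
gY = gA + 0.35×0.1 + 0.65×g.
0.65×g = 1.6 + 0.8 − 0.035 = 2.365.
g = 2.365 / 0.65 = 3.6385%.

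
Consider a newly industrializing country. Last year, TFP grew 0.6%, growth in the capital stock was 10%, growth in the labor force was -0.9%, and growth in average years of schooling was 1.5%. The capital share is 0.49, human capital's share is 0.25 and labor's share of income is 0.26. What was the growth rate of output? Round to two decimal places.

Labor's share = 1 − 0.49 − 0.25 = 0.26.
The capital stock: 0.49 × 10 = 4.9 pp.
Average years of schooling: 0.25 × 1.5 = 0.375 pp.
The labor force: 0.26 × (-0.9) = -0.234 pp.
Output growth = 0.6 + 5.041 = 5.641%.

5.64%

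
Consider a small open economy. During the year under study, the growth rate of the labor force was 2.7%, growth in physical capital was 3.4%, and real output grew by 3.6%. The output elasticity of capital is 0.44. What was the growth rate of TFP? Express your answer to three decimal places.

TFP grew 0.592%.

Labor's share = 1 − 0.44 = 0.56.
Physical capital: 0.44 × 3.4 = 1.496 pp.
The labor force: 0.56 × 2.7 = 1.512 pp.
TFP growth = 3.6 − 3.008 = 0.592%.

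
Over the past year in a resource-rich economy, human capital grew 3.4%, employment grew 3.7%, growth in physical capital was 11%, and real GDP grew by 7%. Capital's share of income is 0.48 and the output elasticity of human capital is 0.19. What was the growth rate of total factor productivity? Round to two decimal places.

-0.15%

Labor's share = 1 − 0.48 − 0.19 = 0.33.
Physical capital: 0.48 × 11 = 5.28 pp.
Human capital: 0.19 × 3.4 = 0.646 pp.
Employment: 0.33 × 3.7 = 1.221 pp.
TFP growth = 7 − 7.147 = -0.147%.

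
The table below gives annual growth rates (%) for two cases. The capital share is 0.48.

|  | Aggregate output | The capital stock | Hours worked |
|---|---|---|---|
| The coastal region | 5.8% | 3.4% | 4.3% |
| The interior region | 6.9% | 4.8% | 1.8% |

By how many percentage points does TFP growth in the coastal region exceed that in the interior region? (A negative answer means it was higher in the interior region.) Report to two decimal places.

Labor's share = 1 − 0.48 = 0.52.
The coastal region: TFP = 5.8 − 1.632 − 2.236 = 1.932%.
The interior region: TFP = 6.9 − 2.304 − 0.936 = 3.66%.
Difference = 1.932 − (3.66) = -1.728 pp.

-1.73 percentage points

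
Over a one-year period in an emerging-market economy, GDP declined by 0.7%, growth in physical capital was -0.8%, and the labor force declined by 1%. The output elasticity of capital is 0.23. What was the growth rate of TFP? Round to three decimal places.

Labor's share = 1 − 0.23 = 0.77.
Physical capital: 0.23 × (-0.8) = -0.184 pp.
The labor force: 0.77 × (-1) = -0.77 pp.
TFP growth = -0.7 + 0.954 = 0.254%.

TFP grew 0.254%.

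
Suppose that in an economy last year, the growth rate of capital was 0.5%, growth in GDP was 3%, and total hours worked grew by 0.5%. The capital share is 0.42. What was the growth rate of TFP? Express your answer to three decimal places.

Labor's share = 1 − 0.42 = 0.58.
Capital: 0.42 × 0.5 = 0.21 pp.
Total hours worked: 0.58 × 0.5 = 0.29 pp.
TFP growth = 3 − 0.5 = 2.5%.

2.500%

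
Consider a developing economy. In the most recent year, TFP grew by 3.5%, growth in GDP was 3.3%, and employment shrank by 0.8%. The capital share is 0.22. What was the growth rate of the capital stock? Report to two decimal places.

1.93%

Labor's share = 1 − 0.22 = 0.78.
gY = gA + 0.78×(-0.8) + 0.22×g.
0.22×g = 3.3 − 3.5 + 0.624 = 0.424.
g = 0.424 / 0.22 = 1.9273%.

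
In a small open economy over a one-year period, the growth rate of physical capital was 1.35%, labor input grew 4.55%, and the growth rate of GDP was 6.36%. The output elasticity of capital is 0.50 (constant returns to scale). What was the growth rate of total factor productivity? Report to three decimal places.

3.410%

Labor's share = 1 − 0.5 = 0.5.
Physical capital: 0.5 × 1.35 = 0.675 pp.
Labor input: 0.5 × 4.55 = 2.275 pp.
TFP growth = 6.36 − 2.95 = 3.41%.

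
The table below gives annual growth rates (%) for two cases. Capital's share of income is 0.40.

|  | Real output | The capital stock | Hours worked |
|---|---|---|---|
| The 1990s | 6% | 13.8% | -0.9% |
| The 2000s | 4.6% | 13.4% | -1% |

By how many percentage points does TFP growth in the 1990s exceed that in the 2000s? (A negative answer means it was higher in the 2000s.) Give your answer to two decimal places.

Labor's share = 1 − 0.4 = 0.6.
The 1990s: TFP = 6 − 5.52 + 0.54 = 1.02%.
The 2000s: TFP = 4.6 − 5.36 + 0.6 = -0.16%.
Difference = 1.02 − (-0.16) = 1.18 pp.

1.18 percentage points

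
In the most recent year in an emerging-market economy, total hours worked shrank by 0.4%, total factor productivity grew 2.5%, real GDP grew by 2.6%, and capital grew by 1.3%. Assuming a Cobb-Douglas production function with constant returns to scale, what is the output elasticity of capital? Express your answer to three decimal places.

gY = gA + α·gK + (1−α)·gL, so gY − gA − gL = α(gK − gL).
2.6 − 2.5 + 0.4 = α × (1.3 − (-0.4)).
0.5 = 1.7 α, so α = 0.29412.

The output elasticity of capital is 0.294.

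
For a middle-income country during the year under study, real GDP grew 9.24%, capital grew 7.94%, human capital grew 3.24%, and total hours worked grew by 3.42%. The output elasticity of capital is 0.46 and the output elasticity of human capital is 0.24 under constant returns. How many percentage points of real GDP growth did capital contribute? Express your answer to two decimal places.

3.65

Contribution = share × growth = 0.46 × 7.94 = 3.6524 pp.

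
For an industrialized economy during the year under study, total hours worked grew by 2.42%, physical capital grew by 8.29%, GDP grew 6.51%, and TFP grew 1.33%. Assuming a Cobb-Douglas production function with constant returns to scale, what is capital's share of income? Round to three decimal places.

gY = gA + α·gK + (1−α)·gL, so gY − gA − gL = α(gK − gL).
6.51 − 1.33 − 2.42 = α × (8.29 − 2.42).
2.76 = 5.87 α, so α = 0.47019.

α = 0.470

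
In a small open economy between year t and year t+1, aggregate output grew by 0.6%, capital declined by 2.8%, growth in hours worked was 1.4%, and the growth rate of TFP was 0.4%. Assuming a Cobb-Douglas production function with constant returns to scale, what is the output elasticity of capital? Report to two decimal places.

The output elasticity of capital is 0.29.

gY = gA + α·gK + (1−α)·gL, so gY − gA − gL = α(gK − gL).
0.6 − 0.4 − 1.4 = α × (-2.8 − 1.4).
-1.2 = -4.2 α, so α = 0.2857.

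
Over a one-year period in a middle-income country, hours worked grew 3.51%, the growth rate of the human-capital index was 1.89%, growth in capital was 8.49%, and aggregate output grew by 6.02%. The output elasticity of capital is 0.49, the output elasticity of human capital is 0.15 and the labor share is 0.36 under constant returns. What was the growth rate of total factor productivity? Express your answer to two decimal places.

Labor's share = 1 − 0.49 − 0.15 = 0.36.
Capital: 0.49 × 8.49 = 4.1601 pp.
The human-capital index: 0.15 × 1.89 = 0.2835 pp.
Hours worked: 0.36 × 3.51 = 1.2636 pp.
TFP growth = 6.02 − 5.7072 = 0.3128%.

Total factor productivity growth was 0.31%.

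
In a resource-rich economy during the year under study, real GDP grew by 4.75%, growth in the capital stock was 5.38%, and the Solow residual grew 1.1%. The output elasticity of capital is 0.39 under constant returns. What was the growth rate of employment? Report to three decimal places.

Labor's share = 1 − 0.39 = 0.61.
gY = gA + 0.39×5.38 + 0.61×g.
0.61×g = 4.75 − 1.1 − 2.0982 = 1.5518.
g = 1.5518 / 0.61 = 2.54393%.

2.544%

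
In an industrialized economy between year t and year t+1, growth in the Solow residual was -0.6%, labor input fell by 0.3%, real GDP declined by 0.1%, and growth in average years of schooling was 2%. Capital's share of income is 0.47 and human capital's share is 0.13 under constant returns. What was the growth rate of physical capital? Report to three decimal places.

Labor's share = 1 − 0.47 − 0.13 = 0.4.
gY = gA + 0.13×2 + 0.4×(-0.3) + 0.47×g.
0.47×g = -0.1 + 0.6 − 0.14 = 0.36.
g = 0.36 / 0.47 = 0.76596%.

0.766%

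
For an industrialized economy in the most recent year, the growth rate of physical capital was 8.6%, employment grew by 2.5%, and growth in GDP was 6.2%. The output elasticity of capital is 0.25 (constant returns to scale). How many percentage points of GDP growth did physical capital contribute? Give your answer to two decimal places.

2.15

Contribution = share × growth = 0.25 × 8.6 = 2.15 pp.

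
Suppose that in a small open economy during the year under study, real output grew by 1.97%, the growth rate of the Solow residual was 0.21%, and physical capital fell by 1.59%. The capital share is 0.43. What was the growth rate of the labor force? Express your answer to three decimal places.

The labor force grew 4.287%.

Labor's share = 1 − 0.43 = 0.57.
gY = gA + 0.43×(-1.59) + 0.57×g.
0.57×g = 1.97 − 0.21 + 0.6837 = 2.4437.
g = 2.4437 / 0.57 = 4.28719%.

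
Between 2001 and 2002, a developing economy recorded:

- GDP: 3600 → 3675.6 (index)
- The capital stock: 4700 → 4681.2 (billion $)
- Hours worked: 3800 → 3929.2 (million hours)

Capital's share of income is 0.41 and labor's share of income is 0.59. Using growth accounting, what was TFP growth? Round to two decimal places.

0.26%

GDP growth = (3675.6 − 3600) / 3600 = 2.1%.
The capital stock growth = (4681.2 − 4700) / 4700 = -0.4%.
Hours worked growth = (3929.2 − 3800) / 3800 = 3.4%.
Labor's share = 1 − 0.41 = 0.59.
The capital stock: 0.41 × (-0.4) = -0.164 pp.
Hours worked: 0.59 × 3.4 = 2.006 pp.
TFP growth = 2.1 − 1.842 = 0.258%.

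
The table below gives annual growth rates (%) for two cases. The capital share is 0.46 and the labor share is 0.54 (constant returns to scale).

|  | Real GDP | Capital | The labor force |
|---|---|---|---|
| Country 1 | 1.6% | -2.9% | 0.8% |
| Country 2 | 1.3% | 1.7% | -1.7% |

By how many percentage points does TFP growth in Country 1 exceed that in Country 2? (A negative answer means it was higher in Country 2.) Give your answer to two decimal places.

1.07 percentage points

Labor's share = 1 − 0.46 = 0.54.
Country 1: TFP = 1.6 + 1.334 − 0.432 = 2.502%.
Country 2: TFP = 1.3 − 0.782 + 0.918 = 1.436%.
Difference = 2.502 − (1.436) = 1.066 pp.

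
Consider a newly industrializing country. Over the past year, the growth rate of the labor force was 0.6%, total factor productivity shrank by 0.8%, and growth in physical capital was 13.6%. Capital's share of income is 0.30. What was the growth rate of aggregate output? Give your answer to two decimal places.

3.70%

Labor's share = 1 − 0.3 = 0.7.
Physical capital: 0.3 × 13.6 = 4.08 pp.
The labor force: 0.7 × 0.6 = 0.42 pp.
Output growth = -0.8 + 4.5 = 3.7%.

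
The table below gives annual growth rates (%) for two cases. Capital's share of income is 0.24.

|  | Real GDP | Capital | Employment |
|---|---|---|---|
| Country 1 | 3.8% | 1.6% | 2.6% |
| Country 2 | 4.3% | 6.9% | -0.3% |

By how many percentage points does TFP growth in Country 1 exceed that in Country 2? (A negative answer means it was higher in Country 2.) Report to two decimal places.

Labor's share = 1 − 0.24 = 0.76.
Country 1: TFP = 3.8 − 0.384 − 1.976 = 1.44%.
Country 2: TFP = 4.3 − 1.656 + 0.228 = 2.872%.
Difference = 1.44 − (2.872) = -1.432 pp.

-1.43 percentage points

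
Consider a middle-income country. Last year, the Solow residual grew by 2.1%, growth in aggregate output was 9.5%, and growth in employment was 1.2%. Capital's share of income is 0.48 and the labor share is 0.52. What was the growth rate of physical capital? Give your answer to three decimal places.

Labor's share = 1 − 0.48 = 0.52.
gY = gA + 0.52×1.2 + 0.48×g.
0.48×g = 9.5 − 2.1 − 0.624 = 6.776.
g = 6.776 / 0.48 = 14.11667%.

14.117%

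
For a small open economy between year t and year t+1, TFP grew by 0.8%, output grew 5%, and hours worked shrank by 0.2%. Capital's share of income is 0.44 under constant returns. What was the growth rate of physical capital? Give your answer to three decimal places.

9.800%

Labor's share = 1 − 0.44 = 0.56.
gY = gA + 0.56×(-0.2) + 0.44×g.
0.44×g = 5 − 0.8 + 0.112 = 4.312.
g = 4.312 / 0.44 = 9.8%.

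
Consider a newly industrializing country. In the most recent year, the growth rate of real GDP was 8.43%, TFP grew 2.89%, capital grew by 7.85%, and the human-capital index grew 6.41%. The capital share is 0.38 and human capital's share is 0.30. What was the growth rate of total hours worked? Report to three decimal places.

Total hours worked growth was 1.981%.

Labor's share = 1 − 0.38 − 0.3 = 0.32.
gY = gA + 0.38×7.85 + 0.3×6.41 + 0.32×g.
0.32×g = 8.43 − 2.89 − 4.906 = 0.634.
g = 0.634 / 0.32 = 1.98125%.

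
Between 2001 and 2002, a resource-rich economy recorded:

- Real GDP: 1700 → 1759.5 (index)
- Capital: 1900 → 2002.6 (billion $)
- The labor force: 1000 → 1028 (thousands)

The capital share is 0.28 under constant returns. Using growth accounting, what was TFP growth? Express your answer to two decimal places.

Real GDP growth = (1759.5 − 1700) / 1700 = 3.5%.
Capital growth = (2002.6 − 1900) / 1900 = 5.4%.
The labor force growth = (1028 − 1000) / 1000 = 2.8%.
Labor's share = 1 − 0.28 = 0.72.
Capital: 0.28 × 5.4 = 1.512 pp.
The labor force: 0.72 × 2.8 = 2.016 pp.
TFP growth = 3.5 − 3.528 = -0.028%.

-0.03%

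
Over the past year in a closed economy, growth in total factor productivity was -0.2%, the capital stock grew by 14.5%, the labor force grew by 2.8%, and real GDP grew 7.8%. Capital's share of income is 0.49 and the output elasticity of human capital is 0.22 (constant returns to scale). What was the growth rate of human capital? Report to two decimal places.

0.38%

Labor's share = 1 − 0.49 − 0.22 = 0.29.
gY = gA + 0.49×14.5 + 0.29×2.8 + 0.22×g.
0.22×g = 7.8 + 0.2 − 7.917 = 0.083.
g = 0.083 / 0.22 = 0.3773%.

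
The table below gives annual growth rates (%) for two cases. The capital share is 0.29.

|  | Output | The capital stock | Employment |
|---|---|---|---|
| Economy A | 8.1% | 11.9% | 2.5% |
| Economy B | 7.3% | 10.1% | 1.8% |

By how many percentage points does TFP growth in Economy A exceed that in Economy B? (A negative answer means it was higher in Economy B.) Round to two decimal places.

-0.22 percentage points

Labor's share = 1 − 0.29 = 0.71.
Economy A: TFP = 8.1 − 3.451 − 1.775 = 2.874%.
Economy B: TFP = 7.3 − 2.929 − 1.278 = 3.093%.
Difference = 2.874 − (3.093) = -0.219 pp.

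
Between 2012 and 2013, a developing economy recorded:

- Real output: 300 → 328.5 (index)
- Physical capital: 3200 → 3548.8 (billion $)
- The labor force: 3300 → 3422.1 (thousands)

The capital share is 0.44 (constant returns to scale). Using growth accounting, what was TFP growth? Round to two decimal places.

2.63%

Real output growth = (328.5 − 300) / 300 = 9.5%.
Physical capital growth = (3548.8 − 3200) / 3200 = 10.9%.
The labor force growth = (3422.1 − 3300) / 3300 = 3.7%.
Labor's share = 1 − 0.44 = 0.56.
Physical capital: 0.44 × 10.9 = 4.796 pp.
The labor force: 0.56 × 3.7 = 2.072 pp.
TFP growth = 9.5 − 6.868 = 2.632%.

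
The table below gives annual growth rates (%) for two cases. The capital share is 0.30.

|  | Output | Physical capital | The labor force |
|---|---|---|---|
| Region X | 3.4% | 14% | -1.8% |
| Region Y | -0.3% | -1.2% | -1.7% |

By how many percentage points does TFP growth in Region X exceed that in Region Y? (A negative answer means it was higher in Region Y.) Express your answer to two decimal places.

-0.79 percentage points

Labor's share = 1 − 0.3 = 0.7.
Region X: TFP = 3.4 − 4.2 + 1.26 = 0.46%.
Region Y: TFP = -0.3 + 0.36 + 1.19 = 1.25%.
Difference = 0.46 − (1.25) = -0.79 pp.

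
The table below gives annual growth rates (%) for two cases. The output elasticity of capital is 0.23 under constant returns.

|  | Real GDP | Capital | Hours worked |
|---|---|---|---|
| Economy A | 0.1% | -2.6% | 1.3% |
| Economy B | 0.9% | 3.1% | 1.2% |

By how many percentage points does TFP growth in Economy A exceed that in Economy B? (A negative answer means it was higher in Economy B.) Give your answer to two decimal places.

Labor's share = 1 − 0.23 = 0.77.
Economy A: TFP = 0.1 + 0.598 − 1.001 = -0.303%.
Economy B: TFP = 0.9 − 0.713 − 0.924 = -0.737%.
Difference = -0.303 − (-0.737) = 0.434 pp.

0.43 percentage points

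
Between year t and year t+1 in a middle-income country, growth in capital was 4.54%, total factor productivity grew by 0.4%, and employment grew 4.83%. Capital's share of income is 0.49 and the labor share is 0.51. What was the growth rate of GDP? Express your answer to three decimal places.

Labor's share = 1 − 0.49 = 0.51.
Capital: 0.49 × 4.54 = 2.2246 pp.
Employment: 0.51 × 4.83 = 2.4633 pp.
Output growth = 0.4 + 4.6879 = 5.0879%.

5.088%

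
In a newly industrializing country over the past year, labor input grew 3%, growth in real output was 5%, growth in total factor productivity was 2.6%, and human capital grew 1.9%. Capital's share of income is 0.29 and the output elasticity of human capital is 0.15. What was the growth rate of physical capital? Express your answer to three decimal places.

Labor's share = 1 − 0.29 − 0.15 = 0.56.
gY = gA + 0.15×1.9 + 0.56×3 + 0.29×g.
0.29×g = 5 − 2.6 − 1.965 = 0.435.
g = 0.435 / 0.29 = 1.5%.

1.500%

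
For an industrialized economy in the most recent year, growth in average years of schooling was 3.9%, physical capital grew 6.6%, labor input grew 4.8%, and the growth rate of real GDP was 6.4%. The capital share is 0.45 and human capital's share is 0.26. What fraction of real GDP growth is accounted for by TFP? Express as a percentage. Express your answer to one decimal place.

Labor's share = 1 − 0.45 − 0.26 = 0.29.
Physical capital: 0.45 × 6.6 = 2.97 pp.
Average years of schooling: 0.26 × 3.9 = 1.014 pp.
Labor input: 0.29 × 4.8 = 1.392 pp.
TFP growth = 6.4 − 5.376 = 1.024%.
TFP share of growth = 1.024 / 6.4 × 100 = 16%.

TFP accounted for 16.0% of growth.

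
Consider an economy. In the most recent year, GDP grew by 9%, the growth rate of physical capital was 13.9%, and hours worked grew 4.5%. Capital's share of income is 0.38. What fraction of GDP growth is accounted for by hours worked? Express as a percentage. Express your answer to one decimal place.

Labor's share = 1 − 0.38 = 0.62.
Hours worked contributed 0.62 × 4.5 = 2.79 pp.
Share of growth = 2.79 / 9 × 100 = 31%.

Hours worked accounted for 31.0% of growth.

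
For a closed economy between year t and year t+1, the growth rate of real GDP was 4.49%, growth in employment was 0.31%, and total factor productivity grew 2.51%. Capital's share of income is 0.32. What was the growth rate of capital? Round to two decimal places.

Labor's share = 1 − 0.32 = 0.68.
gY = gA + 0.68×0.31 + 0.32×g.
0.32×g = 4.49 − 2.51 − 0.2108 = 1.7692.
g = 1.7692 / 0.32 = 5.5288%.

Capital grew 5.53%.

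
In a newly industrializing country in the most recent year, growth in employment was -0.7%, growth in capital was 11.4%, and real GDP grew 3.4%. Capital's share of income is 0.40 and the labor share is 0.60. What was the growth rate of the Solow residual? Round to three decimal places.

Labor's share = 1 − 0.4 = 0.6.
Capital: 0.4 × 11.4 = 4.56 pp.
Employment: 0.6 × (-0.7) = -0.42 pp.
TFP growth = 3.4 − 4.14 = -0.74%.

-0.740%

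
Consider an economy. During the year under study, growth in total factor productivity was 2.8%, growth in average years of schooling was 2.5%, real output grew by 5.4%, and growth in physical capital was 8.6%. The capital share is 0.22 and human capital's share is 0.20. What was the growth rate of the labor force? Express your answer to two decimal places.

The labor force growth was 0.36%.

Labor's share = 1 − 0.22 − 0.2 = 0.58.
gY = gA + 0.22×8.6 + 0.2×2.5 + 0.58×g.
0.58×g = 5.4 − 2.8 − 2.392 = 0.208.
g = 0.208 / 0.58 = 0.3586%.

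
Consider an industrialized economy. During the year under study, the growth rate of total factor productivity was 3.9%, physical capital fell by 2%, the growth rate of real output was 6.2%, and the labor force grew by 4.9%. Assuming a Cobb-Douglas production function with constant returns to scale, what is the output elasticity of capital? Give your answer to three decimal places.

gY = gA + α·gK + (1−α)·gL, so gY − gA − gL = α(gK − gL).
6.2 − 3.9 − 4.9 = α × (-2 − 4.9).
-2.6 = -6.9 α, so α = 0.37681.

0.377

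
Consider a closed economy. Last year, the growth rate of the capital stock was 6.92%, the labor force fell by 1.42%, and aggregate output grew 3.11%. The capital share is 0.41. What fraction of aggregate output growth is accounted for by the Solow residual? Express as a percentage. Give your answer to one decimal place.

The Solow residual accounted for 35.7% of growth.

Labor's share = 1 − 0.41 = 0.59.
The capital stock: 0.41 × 6.92 = 2.8372 pp.
The labor force: 0.59 × (-1.42) = -0.8378 pp.
TFP growth = 3.11 − 1.9994 = 1.1106%.
TFP share of growth = 1.1106 / 3.11 × 100 = 35.711%.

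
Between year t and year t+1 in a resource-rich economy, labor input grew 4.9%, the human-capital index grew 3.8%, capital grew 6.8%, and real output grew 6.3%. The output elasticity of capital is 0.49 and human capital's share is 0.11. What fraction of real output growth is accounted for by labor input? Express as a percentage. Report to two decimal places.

Labor's share = 1 − 0.49 − 0.11 = 0.4.
Labor input contributed 0.4 × 4.9 = 1.96 pp.
Share of growth = 1.96 / 6.3 × 100 = 31.1111%.

Labor input accounted for 31.11% of growth.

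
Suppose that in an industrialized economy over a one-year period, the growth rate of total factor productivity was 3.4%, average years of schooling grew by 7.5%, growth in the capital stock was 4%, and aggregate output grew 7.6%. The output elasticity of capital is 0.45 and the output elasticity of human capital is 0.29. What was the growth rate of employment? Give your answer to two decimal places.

Employment grew 0.87%.

Labor's share = 1 − 0.45 − 0.29 = 0.26.
gY = gA + 0.45×4 + 0.29×7.5 + 0.26×g.
0.26×g = 7.6 − 3.4 − 3.975 = 0.225.
g = 0.225 / 0.26 = 0.8654%.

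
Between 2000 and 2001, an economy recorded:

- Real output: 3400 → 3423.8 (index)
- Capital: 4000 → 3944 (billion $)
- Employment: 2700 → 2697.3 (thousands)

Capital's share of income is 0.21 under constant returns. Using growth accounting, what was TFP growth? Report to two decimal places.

TFP growth was 1.07%.

Real output growth = (3423.8 − 3400) / 3400 = 0.7%.
Capital growth = (3944 − 4000) / 4000 = -1.4%.
Employment growth = (2697.3 − 2700) / 2700 = -0.1%.
Labor's share = 1 − 0.21 = 0.79.
Capital: 0.21 × (-1.4) = -0.294 pp.
Employment: 0.79 × (-0.1) = -0.079 pp.
TFP growth = 0.7 + 0.373 = 1.073%.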